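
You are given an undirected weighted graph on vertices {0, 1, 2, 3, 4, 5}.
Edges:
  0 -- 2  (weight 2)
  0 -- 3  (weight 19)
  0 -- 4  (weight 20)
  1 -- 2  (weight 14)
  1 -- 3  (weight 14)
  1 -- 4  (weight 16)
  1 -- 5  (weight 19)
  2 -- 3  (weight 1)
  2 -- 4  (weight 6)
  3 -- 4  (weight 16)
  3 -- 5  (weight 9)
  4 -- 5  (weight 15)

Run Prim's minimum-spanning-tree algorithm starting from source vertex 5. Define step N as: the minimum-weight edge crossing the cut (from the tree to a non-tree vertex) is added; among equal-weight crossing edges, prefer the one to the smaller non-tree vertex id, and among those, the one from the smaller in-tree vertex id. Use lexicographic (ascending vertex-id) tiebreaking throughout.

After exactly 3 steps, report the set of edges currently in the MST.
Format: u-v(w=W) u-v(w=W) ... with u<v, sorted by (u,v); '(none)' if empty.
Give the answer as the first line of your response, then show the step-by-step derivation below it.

0-2(w=2) 2-3(w=1) 3-5(w=9)

step 1: add edge 3-5 (w=9); MST = {3-5(w=9)}
step 2: add edge 2-3 (w=1); MST = {2-3(w=1) 3-5(w=9)}
step 3: add edge 0-2 (w=2); MST = {0-2(w=2) 2-3(w=1) 3-5(w=9)}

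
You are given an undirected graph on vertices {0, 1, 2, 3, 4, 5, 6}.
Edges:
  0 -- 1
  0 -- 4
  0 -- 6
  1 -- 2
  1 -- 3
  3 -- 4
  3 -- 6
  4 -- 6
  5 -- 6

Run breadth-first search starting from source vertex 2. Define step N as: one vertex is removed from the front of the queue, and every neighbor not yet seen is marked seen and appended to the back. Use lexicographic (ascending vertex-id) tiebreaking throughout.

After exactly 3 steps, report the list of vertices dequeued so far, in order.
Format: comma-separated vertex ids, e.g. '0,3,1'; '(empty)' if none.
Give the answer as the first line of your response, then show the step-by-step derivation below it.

2,1,0

step 1: dequeue 2; queue=[1]; order=2
step 2: dequeue 1; queue=[0,3]; order=2,1
step 3: dequeue 0; queue=[3,4,6]; order=2,1,0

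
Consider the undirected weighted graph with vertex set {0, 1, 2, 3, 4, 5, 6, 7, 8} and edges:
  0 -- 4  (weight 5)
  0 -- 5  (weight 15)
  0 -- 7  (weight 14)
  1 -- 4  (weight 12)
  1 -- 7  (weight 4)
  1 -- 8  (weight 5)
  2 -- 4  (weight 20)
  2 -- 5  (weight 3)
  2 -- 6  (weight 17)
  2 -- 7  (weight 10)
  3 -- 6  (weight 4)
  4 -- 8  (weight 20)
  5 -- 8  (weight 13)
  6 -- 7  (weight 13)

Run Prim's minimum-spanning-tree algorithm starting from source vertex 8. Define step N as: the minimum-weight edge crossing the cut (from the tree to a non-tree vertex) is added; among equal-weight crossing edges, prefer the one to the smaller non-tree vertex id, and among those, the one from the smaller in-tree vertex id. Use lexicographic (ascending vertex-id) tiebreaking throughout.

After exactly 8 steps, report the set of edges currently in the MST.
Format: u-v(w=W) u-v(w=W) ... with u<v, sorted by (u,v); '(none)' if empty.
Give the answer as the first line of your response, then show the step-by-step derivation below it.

0-4(w=5) 1-4(w=12) 1-7(w=4) 1-8(w=5) 2-5(w=3) 2-7(w=10) 3-6(w=4) 6-7(w=13)

step 1: add edge 1-8 (w=5); MST = {1-8(w=5)}
step 2: add edge 1-7 (w=4); MST = {1-7(w=4) 1-8(w=5)}
step 3: add edge 2-7 (w=10); MST = {1-7(w=4) 1-8(w=5) 2-7(w=10)}
step 4: add edge 2-5 (w=3); MST = {1-7(w=4) 1-8(w=5) 2-5(w=3) 2-7(w=10)}
step 5: add edge 1-4 (w=12); MST = {1-4(w=12) 1-7(w=4) 1-8(w=5) 2-5(w=3) 2-7(w=10)}
step 6: add edge 0-4 (w=5); MST = {0-4(w=5) 1-4(w=12) 1-7(w=4) 1-8(w=5) 2-5(w=3) 2-7(w=10)}
step 7: add edge 6-7 (w=13); MST = {0-4(w=5) 1-4(w=12) 1-7(w=4) 1-8(w=5) 2-5(w=3) 2-7(w=10) 6-7(w=13)}
step 8: add edge 3-6 (w=4); MST = {0-4(w=5) 1-4(w=12) 1-7(w=4) 1-8(w=5) 2-5(w=3) 2-7(w=10) 3-6(w=4) 6-7(w=13)}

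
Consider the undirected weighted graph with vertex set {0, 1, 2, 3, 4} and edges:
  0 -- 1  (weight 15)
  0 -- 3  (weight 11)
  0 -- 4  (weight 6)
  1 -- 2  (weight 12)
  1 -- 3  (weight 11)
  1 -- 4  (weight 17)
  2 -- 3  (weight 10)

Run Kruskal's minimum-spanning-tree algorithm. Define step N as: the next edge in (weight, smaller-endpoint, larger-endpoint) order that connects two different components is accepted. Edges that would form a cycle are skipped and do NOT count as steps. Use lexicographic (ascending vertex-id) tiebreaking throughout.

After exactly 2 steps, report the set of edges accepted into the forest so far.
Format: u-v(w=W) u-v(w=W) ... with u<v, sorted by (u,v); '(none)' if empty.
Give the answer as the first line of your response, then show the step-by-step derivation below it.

0-4(w=6) 2-3(w=10)

step 1: add edge 0-4 (w=6); MST = {0-4(w=6)}
step 2: add edge 2-3 (w=10); MST = {0-4(w=6) 2-3(w=10)}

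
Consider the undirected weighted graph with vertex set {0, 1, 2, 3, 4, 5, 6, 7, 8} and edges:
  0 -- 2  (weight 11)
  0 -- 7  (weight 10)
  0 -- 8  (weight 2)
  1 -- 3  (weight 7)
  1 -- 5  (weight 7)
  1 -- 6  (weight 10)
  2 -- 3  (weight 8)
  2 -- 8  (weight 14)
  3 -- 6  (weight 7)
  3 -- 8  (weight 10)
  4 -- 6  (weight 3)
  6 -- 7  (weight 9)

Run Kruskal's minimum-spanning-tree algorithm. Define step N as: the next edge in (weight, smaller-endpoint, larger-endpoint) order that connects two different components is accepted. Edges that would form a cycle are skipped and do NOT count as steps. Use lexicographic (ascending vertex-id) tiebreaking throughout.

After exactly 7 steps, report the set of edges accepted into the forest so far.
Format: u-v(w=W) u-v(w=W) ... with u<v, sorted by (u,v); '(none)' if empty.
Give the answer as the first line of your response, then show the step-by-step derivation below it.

0-8(w=2) 1-3(w=7) 1-5(w=7) 2-3(w=8) 3-6(w=7) 4-6(w=3) 6-7(w=9)

step 1: add edge 0-8 (w=2); MST = {0-8(w=2)}
step 2: add edge 4-6 (w=3); MST = {0-8(w=2) 4-6(w=3)}
step 3: add edge 1-3 (w=7); MST = {0-8(w=2) 1-3(w=7) 4-6(w=3)}
step 4: add edge 1-5 (w=7); MST = {0-8(w=2) 1-3(w=7) 1-5(w=7) 4-6(w=3)}
step 5: add edge 3-6 (w=7); MST = {0-8(w=2) 1-3(w=7) 1-5(w=7) 3-6(w=7) 4-6(w=3)}
step 6: add edge 2-3 (w=8); MST = {0-8(w=2) 1-3(w=7) 1-5(w=7) 2-3(w=8) 3-6(w=7) 4-6(w=3)}
step 7: add edge 6-7 (w=9); MST = {0-8(w=2) 1-3(w=7) 1-5(w=7) 2-3(w=8) 3-6(w=7) 4-6(w=3) 6-7(w=9)}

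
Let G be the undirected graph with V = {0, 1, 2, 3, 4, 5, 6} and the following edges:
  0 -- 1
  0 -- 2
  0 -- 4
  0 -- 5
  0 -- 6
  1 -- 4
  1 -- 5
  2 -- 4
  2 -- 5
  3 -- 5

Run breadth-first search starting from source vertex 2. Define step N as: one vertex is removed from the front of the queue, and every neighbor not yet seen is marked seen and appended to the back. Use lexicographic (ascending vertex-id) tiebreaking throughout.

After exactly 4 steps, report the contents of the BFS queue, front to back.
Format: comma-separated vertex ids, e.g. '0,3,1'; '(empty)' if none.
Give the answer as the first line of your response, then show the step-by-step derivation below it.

1,6,3

step 1: dequeue 2; queue=[0,4,5]; order=2
step 2: dequeue 0; queue=[4,5,1,6]; order=2,0
step 3: dequeue 4; queue=[5,1,6]; order=2,0,4
step 4: dequeue 5; queue=[1,6,3]; order=2,0,4,5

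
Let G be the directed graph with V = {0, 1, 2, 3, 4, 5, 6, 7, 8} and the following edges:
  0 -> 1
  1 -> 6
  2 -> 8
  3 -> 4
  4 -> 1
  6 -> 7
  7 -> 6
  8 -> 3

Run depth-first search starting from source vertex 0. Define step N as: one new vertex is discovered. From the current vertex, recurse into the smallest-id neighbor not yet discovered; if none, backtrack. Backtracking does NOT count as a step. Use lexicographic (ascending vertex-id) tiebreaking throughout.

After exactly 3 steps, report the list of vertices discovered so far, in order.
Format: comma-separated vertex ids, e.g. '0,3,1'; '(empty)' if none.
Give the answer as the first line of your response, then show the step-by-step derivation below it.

0,1,6

step 1: discover 0; path=0; order=0
step 2: discover 1; path=0>1; order=0,1
step 3: discover 6; path=0>1>6; order=0,1,6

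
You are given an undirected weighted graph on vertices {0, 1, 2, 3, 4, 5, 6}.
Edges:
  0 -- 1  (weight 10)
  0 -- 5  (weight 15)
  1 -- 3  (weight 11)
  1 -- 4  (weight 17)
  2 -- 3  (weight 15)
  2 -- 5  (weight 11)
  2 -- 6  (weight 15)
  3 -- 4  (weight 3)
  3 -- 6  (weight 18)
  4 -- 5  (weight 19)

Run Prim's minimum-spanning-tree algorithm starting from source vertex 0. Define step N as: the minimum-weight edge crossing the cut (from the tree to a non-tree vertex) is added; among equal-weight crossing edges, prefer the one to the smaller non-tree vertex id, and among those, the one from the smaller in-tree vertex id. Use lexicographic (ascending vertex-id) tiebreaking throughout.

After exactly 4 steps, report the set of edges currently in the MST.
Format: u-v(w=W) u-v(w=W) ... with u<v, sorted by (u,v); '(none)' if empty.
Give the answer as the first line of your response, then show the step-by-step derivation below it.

0-1(w=10) 1-3(w=11) 2-3(w=15) 3-4(w=3)

step 1: add edge 0-1 (w=10); MST = {0-1(w=10)}
step 2: add edge 1-3 (w=11); MST = {0-1(w=10) 1-3(w=11)}
step 3: add edge 3-4 (w=3); MST = {0-1(w=10) 1-3(w=11) 3-4(w=3)}
step 4: add edge 2-3 (w=15); MST = {0-1(w=10) 1-3(w=11) 2-3(w=15) 3-4(w=3)}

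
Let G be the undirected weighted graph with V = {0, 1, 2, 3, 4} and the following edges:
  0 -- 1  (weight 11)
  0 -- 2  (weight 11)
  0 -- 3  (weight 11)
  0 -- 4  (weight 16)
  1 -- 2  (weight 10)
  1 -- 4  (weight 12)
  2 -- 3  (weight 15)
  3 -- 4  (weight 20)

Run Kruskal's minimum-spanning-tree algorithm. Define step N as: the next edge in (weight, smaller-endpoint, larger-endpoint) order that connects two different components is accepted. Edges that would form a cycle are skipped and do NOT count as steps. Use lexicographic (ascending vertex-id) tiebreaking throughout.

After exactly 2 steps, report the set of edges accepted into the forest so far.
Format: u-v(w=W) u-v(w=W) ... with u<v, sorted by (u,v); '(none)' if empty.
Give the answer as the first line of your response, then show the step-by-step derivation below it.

0-1(w=11) 1-2(w=10)

step 1: add edge 1-2 (w=10); MST = {1-2(w=10)}
step 2: add edge 0-1 (w=11); MST = {0-1(w=11) 1-2(w=10)}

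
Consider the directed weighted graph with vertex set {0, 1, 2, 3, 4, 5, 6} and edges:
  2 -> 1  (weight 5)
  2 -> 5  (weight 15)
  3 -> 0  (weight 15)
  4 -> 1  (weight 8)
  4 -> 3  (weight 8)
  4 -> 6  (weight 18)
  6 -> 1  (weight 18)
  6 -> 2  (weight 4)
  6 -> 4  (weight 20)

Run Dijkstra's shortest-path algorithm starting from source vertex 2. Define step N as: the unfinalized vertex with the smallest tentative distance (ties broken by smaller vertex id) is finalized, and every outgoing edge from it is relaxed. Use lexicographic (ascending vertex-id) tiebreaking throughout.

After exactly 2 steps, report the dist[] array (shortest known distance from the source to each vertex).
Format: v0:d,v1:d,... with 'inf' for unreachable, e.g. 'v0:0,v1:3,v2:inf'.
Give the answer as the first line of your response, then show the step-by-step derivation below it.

v0:inf,v1:5,v2:0,v3:inf,v4:inf,v5:15,v6:inf

step 1: dist = v0:inf,v1:5,v2:0,v3:inf,v4:inf,v5:15,v6:inf
step 2: dist = v0:inf,v1:5,v2:0,v3:inf,v4:inf,v5:15,v6:inf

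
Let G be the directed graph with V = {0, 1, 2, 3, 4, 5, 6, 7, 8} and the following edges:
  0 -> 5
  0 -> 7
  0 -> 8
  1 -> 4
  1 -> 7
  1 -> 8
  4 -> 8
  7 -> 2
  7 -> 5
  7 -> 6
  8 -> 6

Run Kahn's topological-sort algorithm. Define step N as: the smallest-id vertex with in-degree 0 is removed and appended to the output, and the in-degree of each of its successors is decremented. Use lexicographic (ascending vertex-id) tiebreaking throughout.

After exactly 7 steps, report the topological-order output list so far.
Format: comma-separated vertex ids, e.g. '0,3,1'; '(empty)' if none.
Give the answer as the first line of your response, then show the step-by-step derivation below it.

0,1,3,4,7,2,5

step 1: output 0; order=[0]; indeg=(0,0,1,0,1,1,2,1,2)
step 2: output 1; order=[0,1]; indeg=(0,0,1,0,0,1,2,0,1)
step 3: output 3; order=[0,1,3]; indeg=(0,0,1,0,0,1,2,0,1)
step 4: output 4; order=[0,1,3,4]; indeg=(0,0,1,0,0,1,2,0,0)
step 5: output 7; order=[0,1,3,4,7]; indeg=(0,0,0,0,0,0,1,0,0)
step 6: output 2; order=[0,1,3,4,7,2]; indeg=(0,0,0,0,0,0,1,0,0)
step 7: output 5; order=[0,1,3,4,7,2,5]; indeg=(0,0,0,0,0,0,1,0,0)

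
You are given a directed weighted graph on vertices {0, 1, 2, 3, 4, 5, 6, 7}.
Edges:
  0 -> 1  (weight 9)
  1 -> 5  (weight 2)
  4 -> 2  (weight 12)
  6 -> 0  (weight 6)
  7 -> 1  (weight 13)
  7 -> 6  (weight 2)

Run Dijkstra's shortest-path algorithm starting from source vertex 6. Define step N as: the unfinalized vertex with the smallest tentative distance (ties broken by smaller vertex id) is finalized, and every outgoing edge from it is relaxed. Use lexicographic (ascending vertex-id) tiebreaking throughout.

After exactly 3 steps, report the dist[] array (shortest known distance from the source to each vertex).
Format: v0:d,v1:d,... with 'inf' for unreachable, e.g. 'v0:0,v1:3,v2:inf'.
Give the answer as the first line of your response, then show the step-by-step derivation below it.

v0:6,v1:15,v2:inf,v3:inf,v4:inf,v5:17,v6:0,v7:inf

step 1: dist = v0:6,v1:inf,v2:inf,v3:inf,v4:inf,v5:inf,v6:0,v7:inf
step 2: dist = v0:6,v1:15,v2:inf,v3:inf,v4:inf,v5:inf,v6:0,v7:inf
step 3: dist = v0:6,v1:15,v2:inf,v3:inf,v4:inf,v5:17,v6:0,v7:inf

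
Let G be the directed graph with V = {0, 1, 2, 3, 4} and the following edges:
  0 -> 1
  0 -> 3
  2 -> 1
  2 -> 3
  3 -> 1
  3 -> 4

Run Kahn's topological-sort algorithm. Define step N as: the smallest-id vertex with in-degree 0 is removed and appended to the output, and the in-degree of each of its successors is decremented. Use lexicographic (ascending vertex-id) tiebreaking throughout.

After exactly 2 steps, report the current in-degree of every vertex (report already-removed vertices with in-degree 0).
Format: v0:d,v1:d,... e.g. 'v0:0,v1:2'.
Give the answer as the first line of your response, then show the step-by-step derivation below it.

v0:0,v1:1,v2:0,v3:0,v4:1

step 1: output 0; order=[0]; indeg=(0,2,0,1,1)
step 2: output 2; order=[0,2]; indeg=(0,1,0,0,1)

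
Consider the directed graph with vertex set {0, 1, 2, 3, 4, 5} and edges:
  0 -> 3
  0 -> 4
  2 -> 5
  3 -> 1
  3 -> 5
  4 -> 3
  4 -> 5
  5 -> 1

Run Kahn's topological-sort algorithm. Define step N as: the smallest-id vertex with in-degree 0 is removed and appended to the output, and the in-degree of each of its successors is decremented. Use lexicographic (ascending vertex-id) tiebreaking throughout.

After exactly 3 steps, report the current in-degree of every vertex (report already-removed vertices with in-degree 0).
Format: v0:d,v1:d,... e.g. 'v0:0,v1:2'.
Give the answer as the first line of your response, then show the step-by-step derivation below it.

v0:0,v1:2,v2:0,v3:0,v4:0,v5:1

step 1: output 0; order=[0]; indeg=(0,2,0,1,0,3)
step 2: output 2; order=[0,2]; indeg=(0,2,0,1,0,2)
step 3: output 4; order=[0,2,4]; indeg=(0,2,0,0,0,1)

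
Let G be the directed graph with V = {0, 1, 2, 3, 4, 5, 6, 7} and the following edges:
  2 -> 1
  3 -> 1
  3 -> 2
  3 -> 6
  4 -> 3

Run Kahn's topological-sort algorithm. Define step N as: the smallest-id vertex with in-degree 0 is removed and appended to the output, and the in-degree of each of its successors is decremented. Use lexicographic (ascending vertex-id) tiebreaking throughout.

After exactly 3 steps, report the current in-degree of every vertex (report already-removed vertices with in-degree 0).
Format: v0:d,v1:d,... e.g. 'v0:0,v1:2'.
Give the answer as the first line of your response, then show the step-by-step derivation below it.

v0:0,v1:1,v2:0,v3:0,v4:0,v5:0,v6:0,v7:0

step 1: output 0; order=[0]; indeg=(0,2,1,1,0,0,1,0)
step 2: output 4; order=[0,4]; indeg=(0,2,1,0,0,0,1,0)
step 3: output 3; order=[0,4,3]; indeg=(0,1,0,0,0,0,0,0)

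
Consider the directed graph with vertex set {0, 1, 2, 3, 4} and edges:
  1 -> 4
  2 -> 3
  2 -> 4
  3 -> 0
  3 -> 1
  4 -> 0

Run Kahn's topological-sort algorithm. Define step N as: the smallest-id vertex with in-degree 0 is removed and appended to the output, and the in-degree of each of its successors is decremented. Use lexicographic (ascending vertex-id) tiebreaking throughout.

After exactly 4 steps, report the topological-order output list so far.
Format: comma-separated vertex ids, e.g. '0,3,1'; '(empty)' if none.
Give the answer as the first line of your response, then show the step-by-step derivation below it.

2,3,1,4

step 1: output 2; order=[2]; indeg=(2,1,0,0,1)
step 2: output 3; order=[2,3]; indeg=(1,0,0,0,1)
step 3: output 1; order=[2,3,1]; indeg=(1,0,0,0,0)
step 4: output 4; order=[2,3,1,4]; indeg=(0,0,0,0,0)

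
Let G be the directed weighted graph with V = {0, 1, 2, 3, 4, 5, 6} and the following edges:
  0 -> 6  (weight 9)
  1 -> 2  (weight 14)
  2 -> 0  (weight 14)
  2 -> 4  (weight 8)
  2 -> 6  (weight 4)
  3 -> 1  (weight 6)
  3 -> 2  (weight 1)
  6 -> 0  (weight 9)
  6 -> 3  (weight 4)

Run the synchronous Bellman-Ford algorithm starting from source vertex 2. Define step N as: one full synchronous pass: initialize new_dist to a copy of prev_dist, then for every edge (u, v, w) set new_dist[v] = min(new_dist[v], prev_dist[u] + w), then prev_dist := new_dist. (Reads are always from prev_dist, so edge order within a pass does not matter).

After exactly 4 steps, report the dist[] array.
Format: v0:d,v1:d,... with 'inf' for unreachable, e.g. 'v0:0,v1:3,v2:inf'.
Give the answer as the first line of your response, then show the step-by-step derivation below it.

v0:13,v1:14,v2:0,v3:8,v4:8,v5:inf,v6:4

step 1: dist = v0:14,v1:inf,v2:0,v3:inf,v4:8,v5:inf,v6:4
step 2: dist = v0:13,v1:inf,v2:0,v3:8,v4:8,v5:inf,v6:4
step 3: dist = v0:13,v1:14,v2:0,v3:8,v4:8,v5:inf,v6:4
step 4: dist = v0:13,v1:14,v2:0,v3:8,v4:8,v5:inf,v6:4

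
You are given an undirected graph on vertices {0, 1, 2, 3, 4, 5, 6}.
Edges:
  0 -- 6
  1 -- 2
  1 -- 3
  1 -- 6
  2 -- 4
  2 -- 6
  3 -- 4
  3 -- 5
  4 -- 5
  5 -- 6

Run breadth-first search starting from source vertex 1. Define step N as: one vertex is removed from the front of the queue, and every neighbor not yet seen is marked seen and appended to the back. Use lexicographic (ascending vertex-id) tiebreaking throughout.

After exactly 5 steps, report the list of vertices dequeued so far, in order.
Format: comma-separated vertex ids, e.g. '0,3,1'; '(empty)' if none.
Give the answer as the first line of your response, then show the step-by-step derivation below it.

1,2,3,6,4

step 1: dequeue 1; queue=[2,3,6]; order=1
step 2: dequeue 2; queue=[3,6,4]; order=1,2
step 3: dequeue 3; queue=[6,4,5]; order=1,2,3
step 4: dequeue 6; queue=[4,5,0]; order=1,2,3,6
step 5: dequeue 4; queue=[5,0]; order=1,2,3,6,4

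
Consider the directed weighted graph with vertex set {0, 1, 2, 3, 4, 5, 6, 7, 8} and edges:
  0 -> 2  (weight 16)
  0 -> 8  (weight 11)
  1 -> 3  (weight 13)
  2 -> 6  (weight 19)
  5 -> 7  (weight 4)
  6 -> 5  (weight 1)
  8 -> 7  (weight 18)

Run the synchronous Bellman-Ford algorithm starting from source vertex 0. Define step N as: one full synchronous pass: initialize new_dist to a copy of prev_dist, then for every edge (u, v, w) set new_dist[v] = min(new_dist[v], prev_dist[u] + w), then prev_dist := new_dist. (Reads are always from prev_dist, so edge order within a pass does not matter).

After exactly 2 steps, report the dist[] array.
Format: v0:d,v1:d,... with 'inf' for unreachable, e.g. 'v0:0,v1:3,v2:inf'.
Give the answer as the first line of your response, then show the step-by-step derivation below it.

v0:0,v1:inf,v2:16,v3:inf,v4:inf,v5:inf,v6:35,v7:29,v8:11

step 1: dist = v0:0,v1:inf,v2:16,v3:inf,v4:inf,v5:inf,v6:inf,v7:inf,v8:11
step 2: dist = v0:0,v1:inf,v2:16,v3:inf,v4:inf,v5:inf,v6:35,v7:29,v8:11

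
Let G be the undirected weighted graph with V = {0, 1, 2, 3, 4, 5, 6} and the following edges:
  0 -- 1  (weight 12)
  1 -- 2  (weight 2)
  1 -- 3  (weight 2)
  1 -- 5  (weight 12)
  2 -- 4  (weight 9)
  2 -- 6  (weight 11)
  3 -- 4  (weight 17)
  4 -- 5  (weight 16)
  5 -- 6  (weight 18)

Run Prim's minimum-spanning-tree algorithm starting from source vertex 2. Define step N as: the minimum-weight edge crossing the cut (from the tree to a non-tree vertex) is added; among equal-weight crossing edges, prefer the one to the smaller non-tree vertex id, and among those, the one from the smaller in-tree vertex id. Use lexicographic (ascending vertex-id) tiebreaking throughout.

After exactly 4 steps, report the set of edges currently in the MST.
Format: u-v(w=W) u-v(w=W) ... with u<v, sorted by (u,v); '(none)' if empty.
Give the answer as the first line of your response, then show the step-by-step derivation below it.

1-2(w=2) 1-3(w=2) 2-4(w=9) 2-6(w=11)

step 1: add edge 1-2 (w=2); MST = {1-2(w=2)}
step 2: add edge 1-3 (w=2); MST = {1-2(w=2) 1-3(w=2)}
step 3: add edge 2-4 (w=9); MST = {1-2(w=2) 1-3(w=2) 2-4(w=9)}
step 4: add edge 2-6 (w=11); MST = {1-2(w=2) 1-3(w=2) 2-4(w=9) 2-6(w=11)}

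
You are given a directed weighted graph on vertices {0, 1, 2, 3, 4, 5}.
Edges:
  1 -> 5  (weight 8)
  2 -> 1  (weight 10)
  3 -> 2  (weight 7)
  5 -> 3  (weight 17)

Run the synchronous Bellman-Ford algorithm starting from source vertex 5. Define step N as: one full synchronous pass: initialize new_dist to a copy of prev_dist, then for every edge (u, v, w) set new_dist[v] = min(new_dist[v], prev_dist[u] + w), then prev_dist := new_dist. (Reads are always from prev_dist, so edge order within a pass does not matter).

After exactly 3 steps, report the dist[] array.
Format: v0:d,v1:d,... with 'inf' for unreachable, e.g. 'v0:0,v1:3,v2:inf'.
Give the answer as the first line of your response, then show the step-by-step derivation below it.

v0:inf,v1:34,v2:24,v3:17,v4:inf,v5:0

step 1: dist = v0:inf,v1:inf,v2:inf,v3:17,v4:inf,v5:0
step 2: dist = v0:inf,v1:inf,v2:24,v3:17,v4:inf,v5:0
step 3: dist = v0:inf,v1:34,v2:24,v3:17,v4:inf,v5:0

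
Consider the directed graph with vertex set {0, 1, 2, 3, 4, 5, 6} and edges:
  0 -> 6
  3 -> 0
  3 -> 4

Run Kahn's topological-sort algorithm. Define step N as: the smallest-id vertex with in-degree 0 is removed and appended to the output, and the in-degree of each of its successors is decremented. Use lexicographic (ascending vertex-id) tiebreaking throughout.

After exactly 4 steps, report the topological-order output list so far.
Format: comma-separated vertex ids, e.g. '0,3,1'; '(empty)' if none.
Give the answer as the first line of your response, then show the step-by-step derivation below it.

1,2,3,0

step 1: output 1; order=[1]; indeg=(1,0,0,0,1,0,1)
step 2: output 2; order=[1,2]; indeg=(1,0,0,0,1,0,1)
step 3: output 3; order=[1,2,3]; indeg=(0,0,0,0,0,0,1)
step 4: output 0; order=[1,2,3,0]; indeg=(0,0,0,0,0,0,0)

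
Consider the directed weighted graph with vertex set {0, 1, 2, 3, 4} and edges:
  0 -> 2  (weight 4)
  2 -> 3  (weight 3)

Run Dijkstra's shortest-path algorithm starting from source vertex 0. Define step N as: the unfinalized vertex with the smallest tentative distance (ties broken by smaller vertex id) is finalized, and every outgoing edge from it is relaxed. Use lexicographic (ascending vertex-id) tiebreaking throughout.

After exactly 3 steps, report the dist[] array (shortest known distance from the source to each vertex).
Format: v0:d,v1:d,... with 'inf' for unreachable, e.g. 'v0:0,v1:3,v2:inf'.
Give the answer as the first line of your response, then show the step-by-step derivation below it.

v0:0,v1:inf,v2:4,v3:7,v4:inf

step 1: dist = v0:0,v1:inf,v2:4,v3:inf,v4:inf
step 2: dist = v0:0,v1:inf,v2:4,v3:7,v4:inf
step 3: dist = v0:0,v1:inf,v2:4,v3:7,v4:inf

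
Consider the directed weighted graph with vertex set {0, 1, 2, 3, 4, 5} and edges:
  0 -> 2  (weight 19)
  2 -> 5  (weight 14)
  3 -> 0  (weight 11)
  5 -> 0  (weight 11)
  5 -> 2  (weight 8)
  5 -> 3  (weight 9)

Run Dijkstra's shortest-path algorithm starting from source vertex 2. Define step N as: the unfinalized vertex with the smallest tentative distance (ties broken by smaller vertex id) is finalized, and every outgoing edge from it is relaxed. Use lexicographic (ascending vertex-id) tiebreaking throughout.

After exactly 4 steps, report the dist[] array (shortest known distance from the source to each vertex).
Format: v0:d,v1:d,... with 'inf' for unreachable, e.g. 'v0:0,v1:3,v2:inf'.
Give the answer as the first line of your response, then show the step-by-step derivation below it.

v0:25,v1:inf,v2:0,v3:23,v4:inf,v5:14

step 1: dist = v0:inf,v1:inf,v2:0,v3:inf,v4:inf,v5:14
step 2: dist = v0:25,v1:inf,v2:0,v3:23,v4:inf,v5:14
step 3: dist = v0:25,v1:inf,v2:0,v3:23,v4:inf,v5:14
step 4: dist = v0:25,v1:inf,v2:0,v3:23,v4:inf,v5:14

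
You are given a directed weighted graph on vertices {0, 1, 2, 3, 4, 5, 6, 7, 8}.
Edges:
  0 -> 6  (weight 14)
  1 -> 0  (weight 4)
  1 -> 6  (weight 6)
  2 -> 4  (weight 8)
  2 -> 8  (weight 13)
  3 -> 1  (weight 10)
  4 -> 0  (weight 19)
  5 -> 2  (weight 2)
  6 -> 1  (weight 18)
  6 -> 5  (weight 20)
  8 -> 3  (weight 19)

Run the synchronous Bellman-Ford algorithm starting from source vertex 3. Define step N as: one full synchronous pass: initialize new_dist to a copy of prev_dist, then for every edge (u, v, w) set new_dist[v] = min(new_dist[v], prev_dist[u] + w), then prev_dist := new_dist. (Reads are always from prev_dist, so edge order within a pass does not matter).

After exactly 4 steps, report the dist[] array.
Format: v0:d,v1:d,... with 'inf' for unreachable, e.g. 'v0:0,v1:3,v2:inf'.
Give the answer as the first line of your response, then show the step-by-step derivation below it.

v0:14,v1:10,v2:38,v3:0,v4:inf,v5:36,v6:16,v7:inf,v8:inf

step 1: dist = v0:inf,v1:10,v2:inf,v3:0,v4:inf,v5:inf,v6:inf,v7:inf,v8:inf
step 2: dist = v0:14,v1:10,v2:inf,v3:0,v4:inf,v5:inf,v6:16,v7:inf,v8:inf
step 3: dist = v0:14,v1:10,v2:inf,v3:0,v4:inf,v5:36,v6:16,v7:inf,v8:inf
step 4: dist = v0:14,v1:10,v2:38,v3:0,v4:inf,v5:36,v6:16,v7:inf,v8:inf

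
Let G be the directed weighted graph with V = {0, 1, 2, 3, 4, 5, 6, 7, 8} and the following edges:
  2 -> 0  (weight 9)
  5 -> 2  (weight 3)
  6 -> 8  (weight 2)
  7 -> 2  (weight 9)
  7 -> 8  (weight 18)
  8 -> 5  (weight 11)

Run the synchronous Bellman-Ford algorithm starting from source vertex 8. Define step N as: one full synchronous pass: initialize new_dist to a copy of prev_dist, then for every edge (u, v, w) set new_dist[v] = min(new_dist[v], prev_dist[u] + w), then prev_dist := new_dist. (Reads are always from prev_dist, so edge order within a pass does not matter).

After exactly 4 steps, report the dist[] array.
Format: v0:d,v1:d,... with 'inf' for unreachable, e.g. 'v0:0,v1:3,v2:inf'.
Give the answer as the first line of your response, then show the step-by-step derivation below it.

v0:23,v1:inf,v2:14,v3:inf,v4:inf,v5:11,v6:inf,v7:inf,v8:0

step 1: dist = v0:inf,v1:inf,v2:inf,v3:inf,v4:inf,v5:11,v6:inf,v7:inf,v8:0
step 2: dist = v0:inf,v1:inf,v2:14,v3:inf,v4:inf,v5:11,v6:inf,v7:inf,v8:0
step 3: dist = v0:23,v1:inf,v2:14,v3:inf,v4:inf,v5:11,v6:inf,v7:inf,v8:0
step 4: dist = v0:23,v1:inf,v2:14,v3:inf,v4:inf,v5:11,v6:inf,v7:inf,v8:0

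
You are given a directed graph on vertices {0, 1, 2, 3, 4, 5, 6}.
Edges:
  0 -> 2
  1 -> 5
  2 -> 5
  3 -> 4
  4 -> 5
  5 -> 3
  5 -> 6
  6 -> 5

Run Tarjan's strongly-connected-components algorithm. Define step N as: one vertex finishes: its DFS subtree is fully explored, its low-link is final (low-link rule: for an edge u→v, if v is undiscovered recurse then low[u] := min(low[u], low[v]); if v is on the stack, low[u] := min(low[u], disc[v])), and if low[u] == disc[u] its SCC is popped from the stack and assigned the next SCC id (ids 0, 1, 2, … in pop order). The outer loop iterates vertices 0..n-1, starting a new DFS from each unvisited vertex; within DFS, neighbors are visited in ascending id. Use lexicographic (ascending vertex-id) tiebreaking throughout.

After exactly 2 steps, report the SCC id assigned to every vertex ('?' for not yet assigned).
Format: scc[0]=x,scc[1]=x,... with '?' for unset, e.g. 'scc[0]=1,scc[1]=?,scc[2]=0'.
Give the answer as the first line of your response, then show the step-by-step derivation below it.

scc[0]=?,scc[1]=?,scc[2]=?,scc[3]=?,scc[4]=?,scc[5]=?,scc[6]=?

step 1: low=(low[0]=0,low[1]=?,low[2]=1,low[3]=3,low[4]=2,low[5]=2,low[6]=?); scc=(scc[0]=?,scc[1]=?,scc[2]=?,scc[3]=?,scc[4]=?,scc[5]=?,scc[6]=?)
step 2: low=(low[0]=0,low[1]=?,low[2]=1,low[3]=2,low[4]=2,low[5]=2,low[6]=?); scc=(scc[0]=?,scc[1]=?,scc[2]=?,scc[3]=?,scc[4]=?,scc[5]=?,scc[6]=?)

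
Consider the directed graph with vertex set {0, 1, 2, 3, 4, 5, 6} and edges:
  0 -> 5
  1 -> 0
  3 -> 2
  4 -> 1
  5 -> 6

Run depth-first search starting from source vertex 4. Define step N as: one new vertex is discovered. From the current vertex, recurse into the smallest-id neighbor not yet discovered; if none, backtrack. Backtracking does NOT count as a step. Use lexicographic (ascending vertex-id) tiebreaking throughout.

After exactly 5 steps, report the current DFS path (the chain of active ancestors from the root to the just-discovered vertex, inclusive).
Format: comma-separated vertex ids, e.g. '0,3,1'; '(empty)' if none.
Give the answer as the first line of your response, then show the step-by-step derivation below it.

4,1,0,5,6

step 1: discover 4; path=4; order=4
step 2: discover 1; path=4>1; order=4,1
step 3: discover 0; path=4>1>0; order=4,1,0
step 4: discover 5; path=4>1>0>5; order=4,1,0,5
step 5: discover 6; path=4>1>0>5>6; order=4,1,0,5,6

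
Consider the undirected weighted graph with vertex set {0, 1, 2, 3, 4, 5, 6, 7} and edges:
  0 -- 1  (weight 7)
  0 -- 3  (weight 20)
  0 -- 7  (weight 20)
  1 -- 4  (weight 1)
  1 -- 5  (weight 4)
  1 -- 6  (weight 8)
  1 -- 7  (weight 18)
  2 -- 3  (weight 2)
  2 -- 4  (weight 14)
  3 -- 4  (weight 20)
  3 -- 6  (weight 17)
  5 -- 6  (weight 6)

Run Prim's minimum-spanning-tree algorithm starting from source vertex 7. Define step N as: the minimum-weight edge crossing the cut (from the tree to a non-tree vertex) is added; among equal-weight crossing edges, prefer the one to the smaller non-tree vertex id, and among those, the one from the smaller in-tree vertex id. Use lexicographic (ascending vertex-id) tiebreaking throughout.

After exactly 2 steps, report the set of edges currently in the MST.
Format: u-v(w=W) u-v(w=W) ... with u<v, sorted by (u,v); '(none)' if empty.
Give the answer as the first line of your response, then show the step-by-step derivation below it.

1-4(w=1) 1-7(w=18)

step 1: add edge 1-7 (w=18); MST = {1-7(w=18)}
step 2: add edge 1-4 (w=1); MST = {1-4(w=1) 1-7(w=18)}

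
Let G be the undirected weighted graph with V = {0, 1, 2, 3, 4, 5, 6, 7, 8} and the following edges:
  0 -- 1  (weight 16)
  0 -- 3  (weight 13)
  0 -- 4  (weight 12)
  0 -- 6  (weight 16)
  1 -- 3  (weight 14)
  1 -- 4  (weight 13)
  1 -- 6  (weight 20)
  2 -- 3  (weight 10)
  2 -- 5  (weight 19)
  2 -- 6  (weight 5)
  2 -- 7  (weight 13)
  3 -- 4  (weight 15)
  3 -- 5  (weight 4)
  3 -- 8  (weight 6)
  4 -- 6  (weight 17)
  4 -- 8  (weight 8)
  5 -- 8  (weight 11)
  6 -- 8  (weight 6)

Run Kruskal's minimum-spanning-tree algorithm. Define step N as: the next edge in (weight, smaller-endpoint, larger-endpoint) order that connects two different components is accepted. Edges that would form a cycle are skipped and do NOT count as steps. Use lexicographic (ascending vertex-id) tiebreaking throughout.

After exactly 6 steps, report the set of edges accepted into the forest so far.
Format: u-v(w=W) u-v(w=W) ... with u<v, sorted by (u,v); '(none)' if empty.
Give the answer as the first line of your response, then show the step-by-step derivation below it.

0-4(w=12) 2-6(w=5) 3-5(w=4) 3-8(w=6) 4-8(w=8) 6-8(w=6)

step 1: add edge 3-5 (w=4); MST = {3-5(w=4)}
step 2: add edge 2-6 (w=5); MST = {2-6(w=5) 3-5(w=4)}
step 3: add edge 3-8 (w=6); MST = {2-6(w=5) 3-5(w=4) 3-8(w=6)}
step 4: add edge 6-8 (w=6); MST = {2-6(w=5) 3-5(w=4) 3-8(w=6) 6-8(w=6)}
step 5: add edge 4-8 (w=8); MST = {2-6(w=5) 3-5(w=4) 3-8(w=6) 4-8(w=8) 6-8(w=6)}
step 6: add edge 0-4 (w=12); MST = {0-4(w=12) 2-6(w=5) 3-5(w=4) 3-8(w=6) 4-8(w=8) 6-8(w=6)}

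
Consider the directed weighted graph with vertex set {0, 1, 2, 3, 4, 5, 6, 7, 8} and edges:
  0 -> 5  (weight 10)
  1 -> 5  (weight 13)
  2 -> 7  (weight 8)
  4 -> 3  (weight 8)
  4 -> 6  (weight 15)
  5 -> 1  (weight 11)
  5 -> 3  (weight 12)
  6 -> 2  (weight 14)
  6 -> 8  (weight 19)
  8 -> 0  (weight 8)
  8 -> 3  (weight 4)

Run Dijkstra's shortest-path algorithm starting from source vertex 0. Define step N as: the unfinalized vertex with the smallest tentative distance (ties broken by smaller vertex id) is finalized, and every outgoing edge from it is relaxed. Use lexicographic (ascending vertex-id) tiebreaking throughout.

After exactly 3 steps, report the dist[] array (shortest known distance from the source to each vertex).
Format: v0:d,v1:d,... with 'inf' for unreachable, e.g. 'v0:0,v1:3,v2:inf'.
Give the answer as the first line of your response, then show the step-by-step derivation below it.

v0:0,v1:21,v2:inf,v3:22,v4:inf,v5:10,v6:inf,v7:inf,v8:inf

step 1: dist = v0:0,v1:inf,v2:inf,v3:inf,v4:inf,v5:10,v6:inf,v7:inf,v8:inf
step 2: dist = v0:0,v1:21,v2:inf,v3:22,v4:inf,v5:10,v6:inf,v7:inf,v8:inf
step 3: dist = v0:0,v1:21,v2:inf,v3:22,v4:inf,v5:10,v6:inf,v7:inf,v8:inf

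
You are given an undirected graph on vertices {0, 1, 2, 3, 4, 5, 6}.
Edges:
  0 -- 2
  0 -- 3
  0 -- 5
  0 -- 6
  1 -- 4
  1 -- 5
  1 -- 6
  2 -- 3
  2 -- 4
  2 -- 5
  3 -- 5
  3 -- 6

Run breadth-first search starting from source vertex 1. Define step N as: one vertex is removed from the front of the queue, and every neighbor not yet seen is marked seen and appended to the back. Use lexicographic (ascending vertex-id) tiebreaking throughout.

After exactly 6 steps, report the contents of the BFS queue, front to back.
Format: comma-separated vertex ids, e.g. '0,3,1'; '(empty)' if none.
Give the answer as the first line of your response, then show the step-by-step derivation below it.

3

step 1: dequeue 1; queue=[4,5,6]; order=1
step 2: dequeue 4; queue=[5,6,2]; order=1,4
step 3: dequeue 5; queue=[6,2,0,3]; order=1,4,5
step 4: dequeue 6; queue=[2,0,3]; order=1,4,5,6
step 5: dequeue 2; queue=[0,3]; order=1,4,5,6,2
step 6: dequeue 0; queue=[3]; order=1,4,5,6,2,0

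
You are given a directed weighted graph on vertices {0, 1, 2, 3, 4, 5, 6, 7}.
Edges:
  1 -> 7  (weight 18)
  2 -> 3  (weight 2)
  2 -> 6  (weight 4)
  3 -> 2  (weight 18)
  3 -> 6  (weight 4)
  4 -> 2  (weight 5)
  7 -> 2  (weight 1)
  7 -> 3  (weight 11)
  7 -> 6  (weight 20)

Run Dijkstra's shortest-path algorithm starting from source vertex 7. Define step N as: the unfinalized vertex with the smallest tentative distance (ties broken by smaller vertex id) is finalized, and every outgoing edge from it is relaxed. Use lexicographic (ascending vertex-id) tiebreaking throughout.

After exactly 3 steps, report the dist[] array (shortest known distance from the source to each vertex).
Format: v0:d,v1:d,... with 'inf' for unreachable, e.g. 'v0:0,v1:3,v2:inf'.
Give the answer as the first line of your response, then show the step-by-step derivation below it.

v0:inf,v1:inf,v2:1,v3:3,v4:inf,v5:inf,v6:5,v7:0

step 1: dist = v0:inf,v1:inf,v2:1,v3:11,v4:inf,v5:inf,v6:20,v7:0
step 2: dist = v0:inf,v1:inf,v2:1,v3:3,v4:inf,v5:inf,v6:5,v7:0
step 3: dist = v0:inf,v1:inf,v2:1,v3:3,v4:inf,v5:inf,v6:5,v7:0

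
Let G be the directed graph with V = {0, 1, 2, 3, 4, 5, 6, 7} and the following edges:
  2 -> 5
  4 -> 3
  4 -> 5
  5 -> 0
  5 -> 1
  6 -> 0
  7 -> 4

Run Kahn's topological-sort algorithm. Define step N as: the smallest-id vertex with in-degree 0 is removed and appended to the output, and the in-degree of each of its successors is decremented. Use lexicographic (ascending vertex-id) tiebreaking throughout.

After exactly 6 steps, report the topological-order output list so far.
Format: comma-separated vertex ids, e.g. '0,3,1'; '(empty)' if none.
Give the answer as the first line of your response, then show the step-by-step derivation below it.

2,6,7,4,3,5

step 1: output 2; order=[2]; indeg=(2,1,0,1,1,1,0,0)
step 2: output 6; order=[2,6]; indeg=(1,1,0,1,1,1,0,0)
step 3: output 7; order=[2,6,7]; indeg=(1,1,0,1,0,1,0,0)
step 4: output 4; order=[2,6,7,4]; indeg=(1,1,0,0,0,0,0,0)
step 5: output 3; order=[2,6,7,4,3]; indeg=(1,1,0,0,0,0,0,0)
step 6: output 5; order=[2,6,7,4,3,5]; indeg=(0,0,0,0,0,0,0,0)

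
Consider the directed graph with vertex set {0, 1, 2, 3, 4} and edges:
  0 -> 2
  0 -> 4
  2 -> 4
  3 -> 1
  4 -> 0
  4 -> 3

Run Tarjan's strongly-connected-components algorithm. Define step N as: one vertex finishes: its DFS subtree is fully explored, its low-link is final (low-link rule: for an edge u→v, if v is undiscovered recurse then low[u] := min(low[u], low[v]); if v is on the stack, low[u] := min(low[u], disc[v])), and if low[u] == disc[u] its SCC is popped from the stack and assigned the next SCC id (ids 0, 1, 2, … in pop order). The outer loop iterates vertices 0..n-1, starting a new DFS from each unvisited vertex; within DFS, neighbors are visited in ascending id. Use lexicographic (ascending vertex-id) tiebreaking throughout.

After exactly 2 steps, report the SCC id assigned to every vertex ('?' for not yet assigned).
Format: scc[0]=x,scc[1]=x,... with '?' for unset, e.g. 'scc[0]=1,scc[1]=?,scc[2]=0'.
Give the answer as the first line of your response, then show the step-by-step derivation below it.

scc[0]=?,scc[1]=0,scc[2]=?,scc[3]=1,scc[4]=?

step 1: low=(low[0]=0,low[1]=4,low[2]=1,low[3]=3,low[4]=0); scc=(scc[0]=?,scc[1]=0,scc[2]=?,scc[3]=?,scc[4]=?)
step 2: low=(low[0]=0,low[1]=4,low[2]=1,low[3]=3,low[4]=0); scc=(scc[0]=?,scc[1]=0,scc[2]=?,scc[3]=1,scc[4]=?)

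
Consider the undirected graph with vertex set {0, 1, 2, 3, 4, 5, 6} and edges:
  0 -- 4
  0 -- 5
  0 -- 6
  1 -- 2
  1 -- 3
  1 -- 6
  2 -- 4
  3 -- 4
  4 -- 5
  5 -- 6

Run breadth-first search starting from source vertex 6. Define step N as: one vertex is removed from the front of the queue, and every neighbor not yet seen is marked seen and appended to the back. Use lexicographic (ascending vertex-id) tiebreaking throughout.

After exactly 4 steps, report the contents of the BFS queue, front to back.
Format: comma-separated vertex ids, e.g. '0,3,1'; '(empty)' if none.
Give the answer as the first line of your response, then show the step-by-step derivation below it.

4,2,3

step 1: dequeue 6; queue=[0,1,5]; order=6
step 2: dequeue 0; queue=[1,5,4]; order=6,0
step 3: dequeue 1; queue=[5,4,2,3]; order=6,0,1
step 4: dequeue 5; queue=[4,2,3]; order=6,0,1,5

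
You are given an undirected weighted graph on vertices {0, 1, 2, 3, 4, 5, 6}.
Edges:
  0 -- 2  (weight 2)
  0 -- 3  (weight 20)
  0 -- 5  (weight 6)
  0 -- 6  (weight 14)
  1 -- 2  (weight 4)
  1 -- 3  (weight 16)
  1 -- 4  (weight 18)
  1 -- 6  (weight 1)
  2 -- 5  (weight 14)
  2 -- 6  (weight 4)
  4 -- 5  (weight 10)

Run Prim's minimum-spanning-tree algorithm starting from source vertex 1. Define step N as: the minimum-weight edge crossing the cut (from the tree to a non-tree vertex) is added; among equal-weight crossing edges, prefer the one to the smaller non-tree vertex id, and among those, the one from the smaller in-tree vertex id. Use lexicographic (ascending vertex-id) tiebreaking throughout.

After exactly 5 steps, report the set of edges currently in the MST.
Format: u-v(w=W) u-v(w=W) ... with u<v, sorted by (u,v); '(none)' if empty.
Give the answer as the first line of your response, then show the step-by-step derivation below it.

0-2(w=2) 0-5(w=6) 1-2(w=4) 1-6(w=1) 4-5(w=10)

step 1: add edge 1-6 (w=1); MST = {1-6(w=1)}
step 2: add edge 1-2 (w=4); MST = {1-2(w=4) 1-6(w=1)}
step 3: add edge 0-2 (w=2); MST = {0-2(w=2) 1-2(w=4) 1-6(w=1)}
step 4: add edge 0-5 (w=6); MST = {0-2(w=2) 0-5(w=6) 1-2(w=4) 1-6(w=1)}
step 5: add edge 4-5 (w=10); MST = {0-2(w=2) 0-5(w=6) 1-2(w=4) 1-6(w=1) 4-5(w=10)}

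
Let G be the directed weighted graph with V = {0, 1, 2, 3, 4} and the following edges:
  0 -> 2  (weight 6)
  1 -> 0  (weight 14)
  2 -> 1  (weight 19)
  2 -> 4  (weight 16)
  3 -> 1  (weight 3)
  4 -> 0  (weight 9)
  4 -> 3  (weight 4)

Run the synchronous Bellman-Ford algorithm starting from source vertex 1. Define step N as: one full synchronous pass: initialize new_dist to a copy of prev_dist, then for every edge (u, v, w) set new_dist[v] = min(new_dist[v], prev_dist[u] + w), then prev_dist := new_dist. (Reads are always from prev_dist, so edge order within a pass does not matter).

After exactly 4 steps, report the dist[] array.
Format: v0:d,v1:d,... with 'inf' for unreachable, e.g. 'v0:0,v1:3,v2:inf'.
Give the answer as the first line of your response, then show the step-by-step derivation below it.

v0:14,v1:0,v2:20,v3:40,v4:36

step 1: dist = v0:14,v1:0,v2:inf,v3:inf,v4:inf
step 2: dist = v0:14,v1:0,v2:20,v3:inf,v4:inf
step 3: dist = v0:14,v1:0,v2:20,v3:inf,v4:36
step 4: dist = v0:14,v1:0,v2:20,v3:40,v4:36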